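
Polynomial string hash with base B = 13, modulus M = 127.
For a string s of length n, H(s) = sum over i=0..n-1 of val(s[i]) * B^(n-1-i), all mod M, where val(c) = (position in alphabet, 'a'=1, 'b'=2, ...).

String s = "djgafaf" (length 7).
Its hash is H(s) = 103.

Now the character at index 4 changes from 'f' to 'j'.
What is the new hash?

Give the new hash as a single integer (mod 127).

val('f') = 6, val('j') = 10
Position k = 4, exponent = n-1-k = 2
B^2 mod M = 13^2 mod 127 = 42
Delta = (10 - 6) * 42 mod 127 = 41
New hash = (103 + 41) mod 127 = 17

Answer: 17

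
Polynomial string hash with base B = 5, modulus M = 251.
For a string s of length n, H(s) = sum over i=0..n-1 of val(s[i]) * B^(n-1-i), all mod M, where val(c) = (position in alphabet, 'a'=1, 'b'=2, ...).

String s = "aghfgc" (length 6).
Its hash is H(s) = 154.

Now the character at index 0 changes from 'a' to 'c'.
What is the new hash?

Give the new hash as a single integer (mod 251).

val('a') = 1, val('c') = 3
Position k = 0, exponent = n-1-k = 5
B^5 mod M = 5^5 mod 251 = 113
Delta = (3 - 1) * 113 mod 251 = 226
New hash = (154 + 226) mod 251 = 129

Answer: 129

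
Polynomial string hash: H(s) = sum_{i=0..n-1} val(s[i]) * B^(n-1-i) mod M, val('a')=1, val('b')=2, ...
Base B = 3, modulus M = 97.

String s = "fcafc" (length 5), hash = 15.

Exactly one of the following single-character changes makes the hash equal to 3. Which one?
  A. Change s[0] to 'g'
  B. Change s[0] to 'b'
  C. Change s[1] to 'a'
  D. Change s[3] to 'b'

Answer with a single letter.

Option A: s[0]='f'->'g', delta=(7-6)*3^4 mod 97 = 81, hash=15+81 mod 97 = 96
Option B: s[0]='f'->'b', delta=(2-6)*3^4 mod 97 = 64, hash=15+64 mod 97 = 79
Option C: s[1]='c'->'a', delta=(1-3)*3^3 mod 97 = 43, hash=15+43 mod 97 = 58
Option D: s[3]='f'->'b', delta=(2-6)*3^1 mod 97 = 85, hash=15+85 mod 97 = 3 <-- target

Answer: D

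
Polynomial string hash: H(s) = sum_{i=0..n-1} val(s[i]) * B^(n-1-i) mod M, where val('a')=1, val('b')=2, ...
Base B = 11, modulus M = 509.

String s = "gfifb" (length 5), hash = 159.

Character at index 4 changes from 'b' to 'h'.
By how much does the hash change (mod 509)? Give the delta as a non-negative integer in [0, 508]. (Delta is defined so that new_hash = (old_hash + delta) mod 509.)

Answer: 6

Derivation:
Delta formula: (val(new) - val(old)) * B^(n-1-k) mod M
  val('h') - val('b') = 8 - 2 = 6
  B^(n-1-k) = 11^0 mod 509 = 1
  Delta = 6 * 1 mod 509 = 6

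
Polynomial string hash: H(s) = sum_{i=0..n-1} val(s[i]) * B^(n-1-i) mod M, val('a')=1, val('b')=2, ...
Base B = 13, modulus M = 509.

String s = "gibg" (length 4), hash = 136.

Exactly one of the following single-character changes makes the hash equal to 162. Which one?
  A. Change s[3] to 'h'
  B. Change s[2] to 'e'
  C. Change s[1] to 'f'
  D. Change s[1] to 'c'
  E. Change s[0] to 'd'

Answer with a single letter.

Option A: s[3]='g'->'h', delta=(8-7)*13^0 mod 509 = 1, hash=136+1 mod 509 = 137
Option B: s[2]='b'->'e', delta=(5-2)*13^1 mod 509 = 39, hash=136+39 mod 509 = 175
Option C: s[1]='i'->'f', delta=(6-9)*13^2 mod 509 = 2, hash=136+2 mod 509 = 138
Option D: s[1]='i'->'c', delta=(3-9)*13^2 mod 509 = 4, hash=136+4 mod 509 = 140
Option E: s[0]='g'->'d', delta=(4-7)*13^3 mod 509 = 26, hash=136+26 mod 509 = 162 <-- target

Answer: E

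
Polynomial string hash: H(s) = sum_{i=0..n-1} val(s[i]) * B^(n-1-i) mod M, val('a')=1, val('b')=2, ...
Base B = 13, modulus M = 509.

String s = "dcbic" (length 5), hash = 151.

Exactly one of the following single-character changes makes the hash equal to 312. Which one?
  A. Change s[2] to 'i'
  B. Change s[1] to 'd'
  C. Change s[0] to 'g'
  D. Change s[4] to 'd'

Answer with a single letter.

Answer: B

Derivation:
Option A: s[2]='b'->'i', delta=(9-2)*13^2 mod 509 = 165, hash=151+165 mod 509 = 316
Option B: s[1]='c'->'d', delta=(4-3)*13^3 mod 509 = 161, hash=151+161 mod 509 = 312 <-- target
Option C: s[0]='d'->'g', delta=(7-4)*13^4 mod 509 = 171, hash=151+171 mod 509 = 322
Option D: s[4]='c'->'d', delta=(4-3)*13^0 mod 509 = 1, hash=151+1 mod 509 = 152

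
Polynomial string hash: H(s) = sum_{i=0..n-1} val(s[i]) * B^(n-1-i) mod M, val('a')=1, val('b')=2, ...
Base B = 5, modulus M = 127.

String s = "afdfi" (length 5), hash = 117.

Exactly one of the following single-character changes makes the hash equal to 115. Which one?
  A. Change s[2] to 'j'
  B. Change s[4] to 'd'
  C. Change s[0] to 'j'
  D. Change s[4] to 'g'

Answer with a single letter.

Option A: s[2]='d'->'j', delta=(10-4)*5^2 mod 127 = 23, hash=117+23 mod 127 = 13
Option B: s[4]='i'->'d', delta=(4-9)*5^0 mod 127 = 122, hash=117+122 mod 127 = 112
Option C: s[0]='a'->'j', delta=(10-1)*5^4 mod 127 = 37, hash=117+37 mod 127 = 27
Option D: s[4]='i'->'g', delta=(7-9)*5^0 mod 127 = 125, hash=117+125 mod 127 = 115 <-- target

Answer: D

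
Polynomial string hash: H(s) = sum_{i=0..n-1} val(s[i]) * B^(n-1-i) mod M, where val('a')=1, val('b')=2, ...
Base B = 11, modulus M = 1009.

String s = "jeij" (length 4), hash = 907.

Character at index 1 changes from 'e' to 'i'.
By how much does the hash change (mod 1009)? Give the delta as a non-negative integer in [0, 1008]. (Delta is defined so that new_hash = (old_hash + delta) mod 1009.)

Delta formula: (val(new) - val(old)) * B^(n-1-k) mod M
  val('i') - val('e') = 9 - 5 = 4
  B^(n-1-k) = 11^2 mod 1009 = 121
  Delta = 4 * 121 mod 1009 = 484

Answer: 484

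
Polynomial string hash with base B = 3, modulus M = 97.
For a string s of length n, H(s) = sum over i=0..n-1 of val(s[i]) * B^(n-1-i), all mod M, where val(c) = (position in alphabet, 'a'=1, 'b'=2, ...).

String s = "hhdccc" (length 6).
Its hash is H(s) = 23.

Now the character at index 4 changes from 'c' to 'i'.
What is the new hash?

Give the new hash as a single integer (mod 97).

val('c') = 3, val('i') = 9
Position k = 4, exponent = n-1-k = 1
B^1 mod M = 3^1 mod 97 = 3
Delta = (9 - 3) * 3 mod 97 = 18
New hash = (23 + 18) mod 97 = 41

Answer: 41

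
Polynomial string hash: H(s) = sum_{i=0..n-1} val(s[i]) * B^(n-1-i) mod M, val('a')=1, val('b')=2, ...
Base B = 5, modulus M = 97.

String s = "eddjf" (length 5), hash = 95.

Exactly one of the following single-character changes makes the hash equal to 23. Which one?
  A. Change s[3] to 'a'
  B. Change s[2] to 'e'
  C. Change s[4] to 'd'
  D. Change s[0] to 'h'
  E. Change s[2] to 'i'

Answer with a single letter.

Option A: s[3]='j'->'a', delta=(1-10)*5^1 mod 97 = 52, hash=95+52 mod 97 = 50
Option B: s[2]='d'->'e', delta=(5-4)*5^2 mod 97 = 25, hash=95+25 mod 97 = 23 <-- target
Option C: s[4]='f'->'d', delta=(4-6)*5^0 mod 97 = 95, hash=95+95 mod 97 = 93
Option D: s[0]='e'->'h', delta=(8-5)*5^4 mod 97 = 32, hash=95+32 mod 97 = 30
Option E: s[2]='d'->'i', delta=(9-4)*5^2 mod 97 = 28, hash=95+28 mod 97 = 26

Answer: B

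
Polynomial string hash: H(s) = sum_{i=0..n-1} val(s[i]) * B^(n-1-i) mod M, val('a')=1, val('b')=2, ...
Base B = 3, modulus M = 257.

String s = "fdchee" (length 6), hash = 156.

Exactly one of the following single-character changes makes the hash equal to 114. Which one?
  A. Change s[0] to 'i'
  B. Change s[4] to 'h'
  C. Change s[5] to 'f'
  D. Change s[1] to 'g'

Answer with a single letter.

Option A: s[0]='f'->'i', delta=(9-6)*3^5 mod 257 = 215, hash=156+215 mod 257 = 114 <-- target
Option B: s[4]='e'->'h', delta=(8-5)*3^1 mod 257 = 9, hash=156+9 mod 257 = 165
Option C: s[5]='e'->'f', delta=(6-5)*3^0 mod 257 = 1, hash=156+1 mod 257 = 157
Option D: s[1]='d'->'g', delta=(7-4)*3^4 mod 257 = 243, hash=156+243 mod 257 = 142

Answer: A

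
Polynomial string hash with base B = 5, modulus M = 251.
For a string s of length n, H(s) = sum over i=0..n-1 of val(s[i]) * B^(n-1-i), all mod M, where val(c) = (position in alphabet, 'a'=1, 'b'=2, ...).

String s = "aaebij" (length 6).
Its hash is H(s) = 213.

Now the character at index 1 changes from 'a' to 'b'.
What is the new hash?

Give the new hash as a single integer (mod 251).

Answer: 85

Derivation:
val('a') = 1, val('b') = 2
Position k = 1, exponent = n-1-k = 4
B^4 mod M = 5^4 mod 251 = 123
Delta = (2 - 1) * 123 mod 251 = 123
New hash = (213 + 123) mod 251 = 85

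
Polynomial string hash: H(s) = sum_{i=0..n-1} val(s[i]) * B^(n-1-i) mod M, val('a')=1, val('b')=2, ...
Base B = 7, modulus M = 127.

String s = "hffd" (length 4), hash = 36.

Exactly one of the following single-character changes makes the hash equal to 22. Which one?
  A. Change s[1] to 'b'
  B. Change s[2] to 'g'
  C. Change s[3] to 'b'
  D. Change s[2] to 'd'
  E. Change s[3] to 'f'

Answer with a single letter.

Answer: D

Derivation:
Option A: s[1]='f'->'b', delta=(2-6)*7^2 mod 127 = 58, hash=36+58 mod 127 = 94
Option B: s[2]='f'->'g', delta=(7-6)*7^1 mod 127 = 7, hash=36+7 mod 127 = 43
Option C: s[3]='d'->'b', delta=(2-4)*7^0 mod 127 = 125, hash=36+125 mod 127 = 34
Option D: s[2]='f'->'d', delta=(4-6)*7^1 mod 127 = 113, hash=36+113 mod 127 = 22 <-- target
Option E: s[3]='d'->'f', delta=(6-4)*7^0 mod 127 = 2, hash=36+2 mod 127 = 38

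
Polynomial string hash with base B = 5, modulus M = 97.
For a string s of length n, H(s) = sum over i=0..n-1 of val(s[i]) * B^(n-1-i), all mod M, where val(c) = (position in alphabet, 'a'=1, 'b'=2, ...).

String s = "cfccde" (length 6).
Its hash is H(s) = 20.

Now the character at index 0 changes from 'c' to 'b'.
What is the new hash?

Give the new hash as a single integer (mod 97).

Answer: 96

Derivation:
val('c') = 3, val('b') = 2
Position k = 0, exponent = n-1-k = 5
B^5 mod M = 5^5 mod 97 = 21
Delta = (2 - 3) * 21 mod 97 = 76
New hash = (20 + 76) mod 97 = 96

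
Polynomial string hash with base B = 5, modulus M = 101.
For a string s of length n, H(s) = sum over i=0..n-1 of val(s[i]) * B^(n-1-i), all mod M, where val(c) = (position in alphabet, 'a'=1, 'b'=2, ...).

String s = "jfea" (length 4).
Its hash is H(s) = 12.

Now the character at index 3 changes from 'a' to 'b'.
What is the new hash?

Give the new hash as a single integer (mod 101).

Answer: 13

Derivation:
val('a') = 1, val('b') = 2
Position k = 3, exponent = n-1-k = 0
B^0 mod M = 5^0 mod 101 = 1
Delta = (2 - 1) * 1 mod 101 = 1
New hash = (12 + 1) mod 101 = 13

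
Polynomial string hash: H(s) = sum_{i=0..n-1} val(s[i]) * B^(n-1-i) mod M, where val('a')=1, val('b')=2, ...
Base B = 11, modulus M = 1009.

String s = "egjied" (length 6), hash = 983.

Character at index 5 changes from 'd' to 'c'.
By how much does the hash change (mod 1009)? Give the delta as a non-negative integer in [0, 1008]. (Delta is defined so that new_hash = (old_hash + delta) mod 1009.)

Delta formula: (val(new) - val(old)) * B^(n-1-k) mod M
  val('c') - val('d') = 3 - 4 = -1
  B^(n-1-k) = 11^0 mod 1009 = 1
  Delta = -1 * 1 mod 1009 = 1008

Answer: 1008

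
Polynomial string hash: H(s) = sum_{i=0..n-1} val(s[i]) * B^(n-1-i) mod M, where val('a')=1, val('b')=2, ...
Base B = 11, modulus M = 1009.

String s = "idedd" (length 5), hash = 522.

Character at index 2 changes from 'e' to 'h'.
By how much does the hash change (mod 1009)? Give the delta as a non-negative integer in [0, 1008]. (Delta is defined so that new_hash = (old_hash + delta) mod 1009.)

Answer: 363

Derivation:
Delta formula: (val(new) - val(old)) * B^(n-1-k) mod M
  val('h') - val('e') = 8 - 5 = 3
  B^(n-1-k) = 11^2 mod 1009 = 121
  Delta = 3 * 121 mod 1009 = 363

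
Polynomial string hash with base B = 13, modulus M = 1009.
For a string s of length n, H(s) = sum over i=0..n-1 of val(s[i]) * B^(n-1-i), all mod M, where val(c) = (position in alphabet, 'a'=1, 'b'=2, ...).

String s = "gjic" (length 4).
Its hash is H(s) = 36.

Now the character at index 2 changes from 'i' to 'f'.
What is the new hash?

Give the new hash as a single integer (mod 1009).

Answer: 1006

Derivation:
val('i') = 9, val('f') = 6
Position k = 2, exponent = n-1-k = 1
B^1 mod M = 13^1 mod 1009 = 13
Delta = (6 - 9) * 13 mod 1009 = 970
New hash = (36 + 970) mod 1009 = 1006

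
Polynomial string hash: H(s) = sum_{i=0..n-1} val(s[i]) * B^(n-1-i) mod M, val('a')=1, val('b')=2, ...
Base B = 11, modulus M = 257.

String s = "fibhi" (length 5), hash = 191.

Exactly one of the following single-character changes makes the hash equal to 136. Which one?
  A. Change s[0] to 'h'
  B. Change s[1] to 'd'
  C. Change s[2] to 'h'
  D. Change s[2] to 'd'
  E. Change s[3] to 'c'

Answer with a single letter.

Option A: s[0]='f'->'h', delta=(8-6)*11^4 mod 257 = 241, hash=191+241 mod 257 = 175
Option B: s[1]='i'->'d', delta=(4-9)*11^3 mod 257 = 27, hash=191+27 mod 257 = 218
Option C: s[2]='b'->'h', delta=(8-2)*11^2 mod 257 = 212, hash=191+212 mod 257 = 146
Option D: s[2]='b'->'d', delta=(4-2)*11^2 mod 257 = 242, hash=191+242 mod 257 = 176
Option E: s[3]='h'->'c', delta=(3-8)*11^1 mod 257 = 202, hash=191+202 mod 257 = 136 <-- target

Answer: E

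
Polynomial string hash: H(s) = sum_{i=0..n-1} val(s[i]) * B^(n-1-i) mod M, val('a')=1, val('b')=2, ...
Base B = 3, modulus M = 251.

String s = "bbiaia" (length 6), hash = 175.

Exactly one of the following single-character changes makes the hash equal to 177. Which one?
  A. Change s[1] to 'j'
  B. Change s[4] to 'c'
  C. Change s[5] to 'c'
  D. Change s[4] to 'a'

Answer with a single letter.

Option A: s[1]='b'->'j', delta=(10-2)*3^4 mod 251 = 146, hash=175+146 mod 251 = 70
Option B: s[4]='i'->'c', delta=(3-9)*3^1 mod 251 = 233, hash=175+233 mod 251 = 157
Option C: s[5]='a'->'c', delta=(3-1)*3^0 mod 251 = 2, hash=175+2 mod 251 = 177 <-- target
Option D: s[4]='i'->'a', delta=(1-9)*3^1 mod 251 = 227, hash=175+227 mod 251 = 151

Answer: C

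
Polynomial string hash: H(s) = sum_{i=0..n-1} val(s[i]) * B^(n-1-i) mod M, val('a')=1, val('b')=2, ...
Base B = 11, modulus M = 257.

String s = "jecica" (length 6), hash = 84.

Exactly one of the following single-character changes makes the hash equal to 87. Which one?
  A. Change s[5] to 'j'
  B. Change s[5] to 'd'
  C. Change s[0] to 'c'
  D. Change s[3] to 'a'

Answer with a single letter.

Option A: s[5]='a'->'j', delta=(10-1)*11^0 mod 257 = 9, hash=84+9 mod 257 = 93
Option B: s[5]='a'->'d', delta=(4-1)*11^0 mod 257 = 3, hash=84+3 mod 257 = 87 <-- target
Option C: s[0]='j'->'c', delta=(3-10)*11^5 mod 257 = 102, hash=84+102 mod 257 = 186
Option D: s[3]='i'->'a', delta=(1-9)*11^2 mod 257 = 60, hash=84+60 mod 257 = 144

Answer: B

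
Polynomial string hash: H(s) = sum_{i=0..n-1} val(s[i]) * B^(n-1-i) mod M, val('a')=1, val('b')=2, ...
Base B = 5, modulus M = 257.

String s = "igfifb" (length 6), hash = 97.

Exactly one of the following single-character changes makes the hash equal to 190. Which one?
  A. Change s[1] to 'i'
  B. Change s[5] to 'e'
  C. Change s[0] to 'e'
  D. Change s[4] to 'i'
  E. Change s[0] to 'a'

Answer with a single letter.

Option A: s[1]='g'->'i', delta=(9-7)*5^4 mod 257 = 222, hash=97+222 mod 257 = 62
Option B: s[5]='b'->'e', delta=(5-2)*5^0 mod 257 = 3, hash=97+3 mod 257 = 100
Option C: s[0]='i'->'e', delta=(5-9)*5^5 mod 257 = 93, hash=97+93 mod 257 = 190 <-- target
Option D: s[4]='f'->'i', delta=(9-6)*5^1 mod 257 = 15, hash=97+15 mod 257 = 112
Option E: s[0]='i'->'a', delta=(1-9)*5^5 mod 257 = 186, hash=97+186 mod 257 = 26

Answer: C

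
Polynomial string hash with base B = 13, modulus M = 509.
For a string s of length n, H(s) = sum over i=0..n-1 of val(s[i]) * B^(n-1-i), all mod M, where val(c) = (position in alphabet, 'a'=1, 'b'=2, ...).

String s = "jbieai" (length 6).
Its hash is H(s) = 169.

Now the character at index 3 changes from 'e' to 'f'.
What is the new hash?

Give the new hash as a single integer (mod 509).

val('e') = 5, val('f') = 6
Position k = 3, exponent = n-1-k = 2
B^2 mod M = 13^2 mod 509 = 169
Delta = (6 - 5) * 169 mod 509 = 169
New hash = (169 + 169) mod 509 = 338

Answer: 338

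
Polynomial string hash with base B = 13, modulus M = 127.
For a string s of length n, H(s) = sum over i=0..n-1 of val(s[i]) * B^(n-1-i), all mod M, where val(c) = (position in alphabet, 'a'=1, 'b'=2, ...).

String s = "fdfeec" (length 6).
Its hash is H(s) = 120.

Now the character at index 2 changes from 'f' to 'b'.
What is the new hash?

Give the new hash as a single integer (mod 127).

val('f') = 6, val('b') = 2
Position k = 2, exponent = n-1-k = 3
B^3 mod M = 13^3 mod 127 = 38
Delta = (2 - 6) * 38 mod 127 = 102
New hash = (120 + 102) mod 127 = 95

Answer: 95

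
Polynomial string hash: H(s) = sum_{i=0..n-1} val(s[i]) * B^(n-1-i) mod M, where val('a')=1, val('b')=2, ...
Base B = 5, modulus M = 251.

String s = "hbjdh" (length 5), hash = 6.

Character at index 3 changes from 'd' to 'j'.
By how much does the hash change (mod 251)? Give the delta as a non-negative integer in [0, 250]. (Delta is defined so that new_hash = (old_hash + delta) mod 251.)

Delta formula: (val(new) - val(old)) * B^(n-1-k) mod M
  val('j') - val('d') = 10 - 4 = 6
  B^(n-1-k) = 5^1 mod 251 = 5
  Delta = 6 * 5 mod 251 = 30

Answer: 30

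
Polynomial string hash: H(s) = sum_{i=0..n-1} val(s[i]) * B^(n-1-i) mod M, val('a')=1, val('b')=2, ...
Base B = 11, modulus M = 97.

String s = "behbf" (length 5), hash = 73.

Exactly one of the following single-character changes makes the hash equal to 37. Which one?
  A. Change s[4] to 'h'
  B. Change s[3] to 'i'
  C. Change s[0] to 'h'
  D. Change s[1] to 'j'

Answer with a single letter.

Option A: s[4]='f'->'h', delta=(8-6)*11^0 mod 97 = 2, hash=73+2 mod 97 = 75
Option B: s[3]='b'->'i', delta=(9-2)*11^1 mod 97 = 77, hash=73+77 mod 97 = 53
Option C: s[0]='b'->'h', delta=(8-2)*11^4 mod 97 = 61, hash=73+61 mod 97 = 37 <-- target
Option D: s[1]='e'->'j', delta=(10-5)*11^3 mod 97 = 59, hash=73+59 mod 97 = 35

Answer: C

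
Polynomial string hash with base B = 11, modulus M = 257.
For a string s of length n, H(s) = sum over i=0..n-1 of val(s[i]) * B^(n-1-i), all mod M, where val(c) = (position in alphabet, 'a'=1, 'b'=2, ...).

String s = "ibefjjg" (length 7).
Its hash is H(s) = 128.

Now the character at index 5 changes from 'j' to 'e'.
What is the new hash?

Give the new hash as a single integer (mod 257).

Answer: 73

Derivation:
val('j') = 10, val('e') = 5
Position k = 5, exponent = n-1-k = 1
B^1 mod M = 11^1 mod 257 = 11
Delta = (5 - 10) * 11 mod 257 = 202
New hash = (128 + 202) mod 257 = 73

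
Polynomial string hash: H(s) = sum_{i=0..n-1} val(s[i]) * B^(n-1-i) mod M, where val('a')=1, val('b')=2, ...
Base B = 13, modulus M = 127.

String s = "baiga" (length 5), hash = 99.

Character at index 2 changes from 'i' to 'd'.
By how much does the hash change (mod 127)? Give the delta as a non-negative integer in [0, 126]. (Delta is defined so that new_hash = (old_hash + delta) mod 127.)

Delta formula: (val(new) - val(old)) * B^(n-1-k) mod M
  val('d') - val('i') = 4 - 9 = -5
  B^(n-1-k) = 13^2 mod 127 = 42
  Delta = -5 * 42 mod 127 = 44

Answer: 44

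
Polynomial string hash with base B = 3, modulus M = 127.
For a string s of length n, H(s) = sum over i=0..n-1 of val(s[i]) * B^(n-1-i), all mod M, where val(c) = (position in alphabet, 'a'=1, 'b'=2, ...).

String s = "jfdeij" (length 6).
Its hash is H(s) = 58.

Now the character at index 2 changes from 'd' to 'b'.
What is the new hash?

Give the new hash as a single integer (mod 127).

val('d') = 4, val('b') = 2
Position k = 2, exponent = n-1-k = 3
B^3 mod M = 3^3 mod 127 = 27
Delta = (2 - 4) * 27 mod 127 = 73
New hash = (58 + 73) mod 127 = 4

Answer: 4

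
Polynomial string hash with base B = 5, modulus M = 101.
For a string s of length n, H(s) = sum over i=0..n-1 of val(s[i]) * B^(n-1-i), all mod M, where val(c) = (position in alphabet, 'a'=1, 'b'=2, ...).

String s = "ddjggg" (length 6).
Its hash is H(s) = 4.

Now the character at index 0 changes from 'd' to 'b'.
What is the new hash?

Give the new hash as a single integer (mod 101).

val('d') = 4, val('b') = 2
Position k = 0, exponent = n-1-k = 5
B^5 mod M = 5^5 mod 101 = 95
Delta = (2 - 4) * 95 mod 101 = 12
New hash = (4 + 12) mod 101 = 16

Answer: 16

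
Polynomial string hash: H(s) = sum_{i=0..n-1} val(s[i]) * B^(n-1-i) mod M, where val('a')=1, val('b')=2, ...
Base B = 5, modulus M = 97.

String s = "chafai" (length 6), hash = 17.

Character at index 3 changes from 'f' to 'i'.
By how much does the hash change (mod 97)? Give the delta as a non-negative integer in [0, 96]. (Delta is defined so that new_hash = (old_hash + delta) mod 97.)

Answer: 75

Derivation:
Delta formula: (val(new) - val(old)) * B^(n-1-k) mod M
  val('i') - val('f') = 9 - 6 = 3
  B^(n-1-k) = 5^2 mod 97 = 25
  Delta = 3 * 25 mod 97 = 75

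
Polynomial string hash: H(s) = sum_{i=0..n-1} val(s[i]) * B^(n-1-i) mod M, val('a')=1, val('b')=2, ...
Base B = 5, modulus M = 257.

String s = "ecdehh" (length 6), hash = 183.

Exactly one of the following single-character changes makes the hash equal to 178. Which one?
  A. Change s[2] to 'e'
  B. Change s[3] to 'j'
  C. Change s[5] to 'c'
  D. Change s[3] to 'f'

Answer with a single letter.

Answer: C

Derivation:
Option A: s[2]='d'->'e', delta=(5-4)*5^3 mod 257 = 125, hash=183+125 mod 257 = 51
Option B: s[3]='e'->'j', delta=(10-5)*5^2 mod 257 = 125, hash=183+125 mod 257 = 51
Option C: s[5]='h'->'c', delta=(3-8)*5^0 mod 257 = 252, hash=183+252 mod 257 = 178 <-- target
Option D: s[3]='e'->'f', delta=(6-5)*5^2 mod 257 = 25, hash=183+25 mod 257 = 208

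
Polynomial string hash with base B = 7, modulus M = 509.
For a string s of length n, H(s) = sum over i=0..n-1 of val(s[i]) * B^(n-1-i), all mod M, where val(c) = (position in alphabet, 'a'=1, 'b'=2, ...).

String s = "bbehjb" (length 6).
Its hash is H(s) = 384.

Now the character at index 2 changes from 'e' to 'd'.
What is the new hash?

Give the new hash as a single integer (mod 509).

val('e') = 5, val('d') = 4
Position k = 2, exponent = n-1-k = 3
B^3 mod M = 7^3 mod 509 = 343
Delta = (4 - 5) * 343 mod 509 = 166
New hash = (384 + 166) mod 509 = 41

Answer: 41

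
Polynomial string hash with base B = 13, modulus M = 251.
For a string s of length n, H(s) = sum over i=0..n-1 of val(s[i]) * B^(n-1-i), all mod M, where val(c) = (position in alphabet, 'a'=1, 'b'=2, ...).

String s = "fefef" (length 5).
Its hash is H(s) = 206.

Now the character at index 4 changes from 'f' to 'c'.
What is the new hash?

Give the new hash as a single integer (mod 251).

Answer: 203

Derivation:
val('f') = 6, val('c') = 3
Position k = 4, exponent = n-1-k = 0
B^0 mod M = 13^0 mod 251 = 1
Delta = (3 - 6) * 1 mod 251 = 248
New hash = (206 + 248) mod 251 = 203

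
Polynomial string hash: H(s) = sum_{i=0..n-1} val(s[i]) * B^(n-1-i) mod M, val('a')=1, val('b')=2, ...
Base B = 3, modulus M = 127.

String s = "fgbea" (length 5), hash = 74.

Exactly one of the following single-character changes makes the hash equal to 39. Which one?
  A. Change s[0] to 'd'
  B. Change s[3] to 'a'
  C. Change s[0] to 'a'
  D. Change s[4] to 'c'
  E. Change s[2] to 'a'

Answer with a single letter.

Option A: s[0]='f'->'d', delta=(4-6)*3^4 mod 127 = 92, hash=74+92 mod 127 = 39 <-- target
Option B: s[3]='e'->'a', delta=(1-5)*3^1 mod 127 = 115, hash=74+115 mod 127 = 62
Option C: s[0]='f'->'a', delta=(1-6)*3^4 mod 127 = 103, hash=74+103 mod 127 = 50
Option D: s[4]='a'->'c', delta=(3-1)*3^0 mod 127 = 2, hash=74+2 mod 127 = 76
Option E: s[2]='b'->'a', delta=(1-2)*3^2 mod 127 = 118, hash=74+118 mod 127 = 65

Answer: A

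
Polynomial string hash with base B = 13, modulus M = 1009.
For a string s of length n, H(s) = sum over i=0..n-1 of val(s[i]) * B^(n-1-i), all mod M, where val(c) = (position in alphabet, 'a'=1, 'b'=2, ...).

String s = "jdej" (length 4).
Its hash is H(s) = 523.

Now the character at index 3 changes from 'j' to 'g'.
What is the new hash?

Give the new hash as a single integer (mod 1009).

Answer: 520

Derivation:
val('j') = 10, val('g') = 7
Position k = 3, exponent = n-1-k = 0
B^0 mod M = 13^0 mod 1009 = 1
Delta = (7 - 10) * 1 mod 1009 = 1006
New hash = (523 + 1006) mod 1009 = 520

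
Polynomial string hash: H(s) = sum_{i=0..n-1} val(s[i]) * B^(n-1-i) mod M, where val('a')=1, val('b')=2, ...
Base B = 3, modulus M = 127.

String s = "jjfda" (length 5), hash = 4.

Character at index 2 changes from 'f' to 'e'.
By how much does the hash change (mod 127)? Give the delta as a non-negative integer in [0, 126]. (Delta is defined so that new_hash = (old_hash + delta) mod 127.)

Delta formula: (val(new) - val(old)) * B^(n-1-k) mod M
  val('e') - val('f') = 5 - 6 = -1
  B^(n-1-k) = 3^2 mod 127 = 9
  Delta = -1 * 9 mod 127 = 118

Answer: 118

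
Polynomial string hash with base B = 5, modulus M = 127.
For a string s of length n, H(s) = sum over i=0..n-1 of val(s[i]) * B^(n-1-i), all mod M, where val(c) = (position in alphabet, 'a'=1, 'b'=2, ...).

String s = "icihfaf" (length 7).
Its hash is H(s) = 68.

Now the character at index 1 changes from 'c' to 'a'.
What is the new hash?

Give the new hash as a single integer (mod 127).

val('c') = 3, val('a') = 1
Position k = 1, exponent = n-1-k = 5
B^5 mod M = 5^5 mod 127 = 77
Delta = (1 - 3) * 77 mod 127 = 100
New hash = (68 + 100) mod 127 = 41

Answer: 41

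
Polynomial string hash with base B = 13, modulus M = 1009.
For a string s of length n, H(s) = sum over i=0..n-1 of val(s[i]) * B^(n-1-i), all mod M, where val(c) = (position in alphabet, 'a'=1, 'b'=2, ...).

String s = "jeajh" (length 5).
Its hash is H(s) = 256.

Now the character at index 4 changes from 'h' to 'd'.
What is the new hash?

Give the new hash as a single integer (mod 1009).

val('h') = 8, val('d') = 4
Position k = 4, exponent = n-1-k = 0
B^0 mod M = 13^0 mod 1009 = 1
Delta = (4 - 8) * 1 mod 1009 = 1005
New hash = (256 + 1005) mod 1009 = 252

Answer: 252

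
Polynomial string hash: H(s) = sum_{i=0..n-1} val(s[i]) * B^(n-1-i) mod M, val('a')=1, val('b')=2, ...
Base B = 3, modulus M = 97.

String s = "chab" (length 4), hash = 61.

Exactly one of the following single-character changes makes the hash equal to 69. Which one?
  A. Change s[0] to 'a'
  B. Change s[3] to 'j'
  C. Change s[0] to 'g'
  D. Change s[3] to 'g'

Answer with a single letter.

Answer: B

Derivation:
Option A: s[0]='c'->'a', delta=(1-3)*3^3 mod 97 = 43, hash=61+43 mod 97 = 7
Option B: s[3]='b'->'j', delta=(10-2)*3^0 mod 97 = 8, hash=61+8 mod 97 = 69 <-- target
Option C: s[0]='c'->'g', delta=(7-3)*3^3 mod 97 = 11, hash=61+11 mod 97 = 72
Option D: s[3]='b'->'g', delta=(7-2)*3^0 mod 97 = 5, hash=61+5 mod 97 = 66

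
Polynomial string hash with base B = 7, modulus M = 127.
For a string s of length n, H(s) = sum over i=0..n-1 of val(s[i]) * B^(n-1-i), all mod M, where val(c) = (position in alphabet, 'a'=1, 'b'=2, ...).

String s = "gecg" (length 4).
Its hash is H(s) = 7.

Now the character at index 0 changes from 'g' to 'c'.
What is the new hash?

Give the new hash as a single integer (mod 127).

val('g') = 7, val('c') = 3
Position k = 0, exponent = n-1-k = 3
B^3 mod M = 7^3 mod 127 = 89
Delta = (3 - 7) * 89 mod 127 = 25
New hash = (7 + 25) mod 127 = 32

Answer: 32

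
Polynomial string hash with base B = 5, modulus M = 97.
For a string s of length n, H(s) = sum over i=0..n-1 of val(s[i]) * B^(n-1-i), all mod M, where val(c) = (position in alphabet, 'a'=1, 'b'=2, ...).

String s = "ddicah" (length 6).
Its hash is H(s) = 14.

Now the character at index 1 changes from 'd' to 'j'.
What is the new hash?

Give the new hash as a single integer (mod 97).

Answer: 78

Derivation:
val('d') = 4, val('j') = 10
Position k = 1, exponent = n-1-k = 4
B^4 mod M = 5^4 mod 97 = 43
Delta = (10 - 4) * 43 mod 97 = 64
New hash = (14 + 64) mod 97 = 78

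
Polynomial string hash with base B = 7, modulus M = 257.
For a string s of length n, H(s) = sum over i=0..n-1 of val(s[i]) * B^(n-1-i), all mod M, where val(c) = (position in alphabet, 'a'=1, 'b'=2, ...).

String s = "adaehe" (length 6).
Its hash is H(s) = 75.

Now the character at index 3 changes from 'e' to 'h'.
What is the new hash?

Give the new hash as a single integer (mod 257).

val('e') = 5, val('h') = 8
Position k = 3, exponent = n-1-k = 2
B^2 mod M = 7^2 mod 257 = 49
Delta = (8 - 5) * 49 mod 257 = 147
New hash = (75 + 147) mod 257 = 222

Answer: 222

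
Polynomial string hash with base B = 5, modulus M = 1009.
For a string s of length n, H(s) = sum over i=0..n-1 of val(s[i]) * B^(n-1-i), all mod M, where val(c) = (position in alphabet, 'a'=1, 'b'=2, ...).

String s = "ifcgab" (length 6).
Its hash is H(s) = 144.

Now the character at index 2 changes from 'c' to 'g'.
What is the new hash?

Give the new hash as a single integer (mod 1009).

Answer: 644

Derivation:
val('c') = 3, val('g') = 7
Position k = 2, exponent = n-1-k = 3
B^3 mod M = 5^3 mod 1009 = 125
Delta = (7 - 3) * 125 mod 1009 = 500
New hash = (144 + 500) mod 1009 = 644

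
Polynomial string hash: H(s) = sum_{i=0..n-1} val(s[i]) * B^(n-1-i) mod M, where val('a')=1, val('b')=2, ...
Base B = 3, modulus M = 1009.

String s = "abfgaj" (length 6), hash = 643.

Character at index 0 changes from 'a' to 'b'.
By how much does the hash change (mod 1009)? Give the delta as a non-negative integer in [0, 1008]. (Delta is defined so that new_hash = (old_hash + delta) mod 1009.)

Delta formula: (val(new) - val(old)) * B^(n-1-k) mod M
  val('b') - val('a') = 2 - 1 = 1
  B^(n-1-k) = 3^5 mod 1009 = 243
  Delta = 1 * 243 mod 1009 = 243

Answer: 243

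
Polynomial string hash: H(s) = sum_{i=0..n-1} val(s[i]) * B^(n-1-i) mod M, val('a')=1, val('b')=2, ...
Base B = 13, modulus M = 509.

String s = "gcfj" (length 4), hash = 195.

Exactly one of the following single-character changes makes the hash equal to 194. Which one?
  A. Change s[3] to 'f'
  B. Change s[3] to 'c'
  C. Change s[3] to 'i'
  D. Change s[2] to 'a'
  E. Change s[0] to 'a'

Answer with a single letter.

Answer: C

Derivation:
Option A: s[3]='j'->'f', delta=(6-10)*13^0 mod 509 = 505, hash=195+505 mod 509 = 191
Option B: s[3]='j'->'c', delta=(3-10)*13^0 mod 509 = 502, hash=195+502 mod 509 = 188
Option C: s[3]='j'->'i', delta=(9-10)*13^0 mod 509 = 508, hash=195+508 mod 509 = 194 <-- target
Option D: s[2]='f'->'a', delta=(1-6)*13^1 mod 509 = 444, hash=195+444 mod 509 = 130
Option E: s[0]='g'->'a', delta=(1-7)*13^3 mod 509 = 52, hash=195+52 mod 509 = 247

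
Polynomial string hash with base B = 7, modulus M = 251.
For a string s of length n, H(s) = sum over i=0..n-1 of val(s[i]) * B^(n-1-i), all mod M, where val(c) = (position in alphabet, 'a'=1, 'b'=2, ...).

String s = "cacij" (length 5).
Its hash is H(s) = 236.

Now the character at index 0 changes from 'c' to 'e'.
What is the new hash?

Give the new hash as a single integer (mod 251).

Answer: 18

Derivation:
val('c') = 3, val('e') = 5
Position k = 0, exponent = n-1-k = 4
B^4 mod M = 7^4 mod 251 = 142
Delta = (5 - 3) * 142 mod 251 = 33
New hash = (236 + 33) mod 251 = 18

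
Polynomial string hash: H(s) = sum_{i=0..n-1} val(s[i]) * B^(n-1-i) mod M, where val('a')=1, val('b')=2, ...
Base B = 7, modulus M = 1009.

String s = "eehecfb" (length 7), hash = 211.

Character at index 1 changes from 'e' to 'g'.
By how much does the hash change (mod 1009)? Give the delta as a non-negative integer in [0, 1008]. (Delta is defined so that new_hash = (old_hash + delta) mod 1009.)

Answer: 317

Derivation:
Delta formula: (val(new) - val(old)) * B^(n-1-k) mod M
  val('g') - val('e') = 7 - 5 = 2
  B^(n-1-k) = 7^5 mod 1009 = 663
  Delta = 2 * 663 mod 1009 = 317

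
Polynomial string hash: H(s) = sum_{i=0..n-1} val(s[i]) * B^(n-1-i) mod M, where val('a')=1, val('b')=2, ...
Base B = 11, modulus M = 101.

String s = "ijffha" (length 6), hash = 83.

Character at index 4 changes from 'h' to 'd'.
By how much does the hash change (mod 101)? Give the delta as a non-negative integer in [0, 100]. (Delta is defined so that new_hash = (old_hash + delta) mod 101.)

Delta formula: (val(new) - val(old)) * B^(n-1-k) mod M
  val('d') - val('h') = 4 - 8 = -4
  B^(n-1-k) = 11^1 mod 101 = 11
  Delta = -4 * 11 mod 101 = 57

Answer: 57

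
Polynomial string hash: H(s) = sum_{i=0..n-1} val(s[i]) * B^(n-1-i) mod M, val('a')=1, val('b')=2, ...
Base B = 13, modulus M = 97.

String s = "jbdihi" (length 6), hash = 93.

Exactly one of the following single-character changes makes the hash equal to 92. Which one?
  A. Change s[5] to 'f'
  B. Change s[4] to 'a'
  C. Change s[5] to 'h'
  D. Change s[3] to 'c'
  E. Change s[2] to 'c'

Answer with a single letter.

Answer: C

Derivation:
Option A: s[5]='i'->'f', delta=(6-9)*13^0 mod 97 = 94, hash=93+94 mod 97 = 90
Option B: s[4]='h'->'a', delta=(1-8)*13^1 mod 97 = 6, hash=93+6 mod 97 = 2
Option C: s[5]='i'->'h', delta=(8-9)*13^0 mod 97 = 96, hash=93+96 mod 97 = 92 <-- target
Option D: s[3]='i'->'c', delta=(3-9)*13^2 mod 97 = 53, hash=93+53 mod 97 = 49
Option E: s[2]='d'->'c', delta=(3-4)*13^3 mod 97 = 34, hash=93+34 mod 97 = 30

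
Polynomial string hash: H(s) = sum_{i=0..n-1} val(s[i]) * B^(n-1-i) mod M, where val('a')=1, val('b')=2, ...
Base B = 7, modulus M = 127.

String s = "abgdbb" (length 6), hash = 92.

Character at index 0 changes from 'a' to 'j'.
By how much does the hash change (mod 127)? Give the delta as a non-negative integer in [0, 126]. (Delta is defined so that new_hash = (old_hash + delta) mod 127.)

Delta formula: (val(new) - val(old)) * B^(n-1-k) mod M
  val('j') - val('a') = 10 - 1 = 9
  B^(n-1-k) = 7^5 mod 127 = 43
  Delta = 9 * 43 mod 127 = 6

Answer: 6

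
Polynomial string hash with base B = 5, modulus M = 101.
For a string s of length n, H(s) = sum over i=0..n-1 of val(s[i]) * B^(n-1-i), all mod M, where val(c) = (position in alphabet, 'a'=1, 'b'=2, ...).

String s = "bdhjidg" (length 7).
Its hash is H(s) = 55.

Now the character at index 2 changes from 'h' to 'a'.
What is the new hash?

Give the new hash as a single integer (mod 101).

val('h') = 8, val('a') = 1
Position k = 2, exponent = n-1-k = 4
B^4 mod M = 5^4 mod 101 = 19
Delta = (1 - 8) * 19 mod 101 = 69
New hash = (55 + 69) mod 101 = 23

Answer: 23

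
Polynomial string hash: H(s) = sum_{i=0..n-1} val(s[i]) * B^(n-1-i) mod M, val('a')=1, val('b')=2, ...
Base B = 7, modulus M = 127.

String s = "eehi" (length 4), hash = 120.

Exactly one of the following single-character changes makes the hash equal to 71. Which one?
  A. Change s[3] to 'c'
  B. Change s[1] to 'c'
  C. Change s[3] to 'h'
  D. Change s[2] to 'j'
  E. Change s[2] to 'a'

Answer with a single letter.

Option A: s[3]='i'->'c', delta=(3-9)*7^0 mod 127 = 121, hash=120+121 mod 127 = 114
Option B: s[1]='e'->'c', delta=(3-5)*7^2 mod 127 = 29, hash=120+29 mod 127 = 22
Option C: s[3]='i'->'h', delta=(8-9)*7^0 mod 127 = 126, hash=120+126 mod 127 = 119
Option D: s[2]='h'->'j', delta=(10-8)*7^1 mod 127 = 14, hash=120+14 mod 127 = 7
Option E: s[2]='h'->'a', delta=(1-8)*7^1 mod 127 = 78, hash=120+78 mod 127 = 71 <-- target

Answer: E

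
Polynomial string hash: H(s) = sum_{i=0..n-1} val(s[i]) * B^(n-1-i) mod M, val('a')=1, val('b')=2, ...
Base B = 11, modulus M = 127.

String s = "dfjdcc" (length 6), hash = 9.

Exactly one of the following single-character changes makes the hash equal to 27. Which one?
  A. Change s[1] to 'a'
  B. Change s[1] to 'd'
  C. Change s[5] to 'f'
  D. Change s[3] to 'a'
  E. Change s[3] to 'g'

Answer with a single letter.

Option A: s[1]='f'->'a', delta=(1-6)*11^4 mod 127 = 74, hash=9+74 mod 127 = 83
Option B: s[1]='f'->'d', delta=(4-6)*11^4 mod 127 = 55, hash=9+55 mod 127 = 64
Option C: s[5]='c'->'f', delta=(6-3)*11^0 mod 127 = 3, hash=9+3 mod 127 = 12
Option D: s[3]='d'->'a', delta=(1-4)*11^2 mod 127 = 18, hash=9+18 mod 127 = 27 <-- target
Option E: s[3]='d'->'g', delta=(7-4)*11^2 mod 127 = 109, hash=9+109 mod 127 = 118

Answer: D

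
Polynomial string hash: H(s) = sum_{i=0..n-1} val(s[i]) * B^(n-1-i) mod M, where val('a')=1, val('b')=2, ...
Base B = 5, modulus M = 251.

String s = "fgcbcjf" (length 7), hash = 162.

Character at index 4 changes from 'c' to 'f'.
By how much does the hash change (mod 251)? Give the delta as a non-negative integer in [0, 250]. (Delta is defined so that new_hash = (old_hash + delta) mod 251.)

Delta formula: (val(new) - val(old)) * B^(n-1-k) mod M
  val('f') - val('c') = 6 - 3 = 3
  B^(n-1-k) = 5^2 mod 251 = 25
  Delta = 3 * 25 mod 251 = 75

Answer: 75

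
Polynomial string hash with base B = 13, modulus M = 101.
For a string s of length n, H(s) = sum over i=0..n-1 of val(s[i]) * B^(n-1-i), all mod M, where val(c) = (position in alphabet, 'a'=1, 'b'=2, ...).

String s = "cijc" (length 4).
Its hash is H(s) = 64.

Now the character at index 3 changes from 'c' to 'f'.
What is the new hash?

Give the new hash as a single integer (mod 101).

val('c') = 3, val('f') = 6
Position k = 3, exponent = n-1-k = 0
B^0 mod M = 13^0 mod 101 = 1
Delta = (6 - 3) * 1 mod 101 = 3
New hash = (64 + 3) mod 101 = 67

Answer: 67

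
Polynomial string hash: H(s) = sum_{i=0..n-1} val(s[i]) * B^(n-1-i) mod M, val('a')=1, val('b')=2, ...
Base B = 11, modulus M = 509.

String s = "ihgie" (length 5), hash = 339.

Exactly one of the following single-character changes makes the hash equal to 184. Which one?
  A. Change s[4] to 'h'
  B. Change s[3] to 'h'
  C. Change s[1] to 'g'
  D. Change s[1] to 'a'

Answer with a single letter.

Answer: D

Derivation:
Option A: s[4]='e'->'h', delta=(8-5)*11^0 mod 509 = 3, hash=339+3 mod 509 = 342
Option B: s[3]='i'->'h', delta=(8-9)*11^1 mod 509 = 498, hash=339+498 mod 509 = 328
Option C: s[1]='h'->'g', delta=(7-8)*11^3 mod 509 = 196, hash=339+196 mod 509 = 26
Option D: s[1]='h'->'a', delta=(1-8)*11^3 mod 509 = 354, hash=339+354 mod 509 = 184 <-- target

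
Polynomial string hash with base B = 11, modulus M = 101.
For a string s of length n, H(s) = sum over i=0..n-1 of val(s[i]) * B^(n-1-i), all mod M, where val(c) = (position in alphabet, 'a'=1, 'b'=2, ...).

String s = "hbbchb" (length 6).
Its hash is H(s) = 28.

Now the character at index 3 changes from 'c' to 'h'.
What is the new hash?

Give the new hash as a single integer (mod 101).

val('c') = 3, val('h') = 8
Position k = 3, exponent = n-1-k = 2
B^2 mod M = 11^2 mod 101 = 20
Delta = (8 - 3) * 20 mod 101 = 100
New hash = (28 + 100) mod 101 = 27

Answer: 27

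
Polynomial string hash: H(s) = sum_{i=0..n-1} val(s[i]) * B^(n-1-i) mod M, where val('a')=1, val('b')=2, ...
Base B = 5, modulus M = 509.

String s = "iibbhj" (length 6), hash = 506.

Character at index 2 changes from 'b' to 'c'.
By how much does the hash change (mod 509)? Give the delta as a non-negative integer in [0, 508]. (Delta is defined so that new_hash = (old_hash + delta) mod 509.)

Delta formula: (val(new) - val(old)) * B^(n-1-k) mod M
  val('c') - val('b') = 3 - 2 = 1
  B^(n-1-k) = 5^3 mod 509 = 125
  Delta = 1 * 125 mod 509 = 125

Answer: 125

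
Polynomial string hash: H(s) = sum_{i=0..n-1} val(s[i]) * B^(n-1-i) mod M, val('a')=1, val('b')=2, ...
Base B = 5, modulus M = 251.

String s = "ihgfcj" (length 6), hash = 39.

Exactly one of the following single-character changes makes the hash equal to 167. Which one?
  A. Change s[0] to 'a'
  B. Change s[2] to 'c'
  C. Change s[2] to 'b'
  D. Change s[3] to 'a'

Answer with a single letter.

Answer: C

Derivation:
Option A: s[0]='i'->'a', delta=(1-9)*5^5 mod 251 = 100, hash=39+100 mod 251 = 139
Option B: s[2]='g'->'c', delta=(3-7)*5^3 mod 251 = 2, hash=39+2 mod 251 = 41
Option C: s[2]='g'->'b', delta=(2-7)*5^3 mod 251 = 128, hash=39+128 mod 251 = 167 <-- target
Option D: s[3]='f'->'a', delta=(1-6)*5^2 mod 251 = 126, hash=39+126 mod 251 = 165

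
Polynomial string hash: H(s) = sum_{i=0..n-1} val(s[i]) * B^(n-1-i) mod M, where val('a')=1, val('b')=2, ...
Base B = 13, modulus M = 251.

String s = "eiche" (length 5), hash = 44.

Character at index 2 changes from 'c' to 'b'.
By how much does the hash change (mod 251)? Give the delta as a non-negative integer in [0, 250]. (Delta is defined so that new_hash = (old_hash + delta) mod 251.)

Delta formula: (val(new) - val(old)) * B^(n-1-k) mod M
  val('b') - val('c') = 2 - 3 = -1
  B^(n-1-k) = 13^2 mod 251 = 169
  Delta = -1 * 169 mod 251 = 82

Answer: 82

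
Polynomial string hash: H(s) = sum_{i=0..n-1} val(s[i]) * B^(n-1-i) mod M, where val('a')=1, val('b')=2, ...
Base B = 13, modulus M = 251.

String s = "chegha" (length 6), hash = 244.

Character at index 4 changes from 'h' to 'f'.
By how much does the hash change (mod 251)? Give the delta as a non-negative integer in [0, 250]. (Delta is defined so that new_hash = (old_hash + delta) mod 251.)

Delta formula: (val(new) - val(old)) * B^(n-1-k) mod M
  val('f') - val('h') = 6 - 8 = -2
  B^(n-1-k) = 13^1 mod 251 = 13
  Delta = -2 * 13 mod 251 = 225

Answer: 225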